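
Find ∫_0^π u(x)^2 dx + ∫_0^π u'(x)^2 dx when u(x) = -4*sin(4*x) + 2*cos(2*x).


||u||_{H^1(0,π)}^2 = 146*π

u'(x) = -4*sin(2*x) - 16*cos(4*x).
Expand u² and (u')² and integrate term by term on (0, π), using: for integers n ≥ 1, ∫_0^π sin²(nx) dx = ∫_0^π cos²(nx) dx = π/2; for n ≠ n', ∫_0^π sin(nx)sin(n'x) dx = ∫_0^π cos(nx)cos(n'x) dx = 0; and by product-to-sum, ∫_0^π sin(nx)cos(n'x) dx = ½∫_0^π [sin((n+n')x) + sin((n−n')x)] dx, which is 0 when n+n' is even and 2n/(n²−n'²) when n+n' is odd (it need not vanish on (0, π)).
  u² squared terms: (-4)²·∫sin(4x)² dx = 16·π/2 = 8*π;  (2)²·∫cos(2x)² dx = 4·π/2 = 2*π.
  u² cross terms: 2·(-4)·(2)·∫sin(4x)·cos(2x) dx = -16·(0) = 0.
  So ∫_0^π u² dx = 8*π + 2*π + 0 = 10*π.
  (u')² squared terms: (-16)²·∫cos(4x)² dx = 256·π/2 = 128*π;  (-4)²·∫sin(2x)² dx = 16·π/2 = 8*π.
  (u')² cross terms: 2·(-16)·(-4)·∫cos(4x)·sin(2x) dx = 128·(0) = 0.
  So ∫_0^π (u')² dx = 128*π + 8*π + 0 = 136*π.
||u||_{H^1}^2 = (10*π) + (136*π) = 146*π.


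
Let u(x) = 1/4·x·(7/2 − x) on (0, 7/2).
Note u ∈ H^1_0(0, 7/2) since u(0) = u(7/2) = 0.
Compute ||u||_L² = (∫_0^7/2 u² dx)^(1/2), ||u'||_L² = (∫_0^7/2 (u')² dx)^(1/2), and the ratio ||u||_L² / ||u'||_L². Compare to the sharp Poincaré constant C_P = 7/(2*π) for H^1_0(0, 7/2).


||u||_L² / ||u'||_L² = 7*sqrt(10)/20 < C_P = 7/(2*π).

u(x) = 1/4·x·(7/2 − x), so u'(x) = 7/8 - x/2.
u(x) = 1/4·x·(7/2 − x) vanishes at x = 0 and x = 7/2, so u ∈ H^1_0(0, 7/2). Differentiate via the product rule and integrate the resulting polynomials term by term.
  ∫_0^7/2 u² dx = ∫_0^7/2 (x^4/16 - 7*x^3/16 + 49*x^2/64) dx. Term by term:
    ∫_0^7/2 x^4/16 dx = 16807/2560;  ∫_0^7/2 -7*x^3/16 dx = -16807/1024;  ∫_0^7/2 49*x^2/64 dx = 16807/1536.
  Sum: 16807/2560 − 16807/1024 + 16807/1536 = 16807/15360.
  ∫_0^7/2 (u')² dx = ∫_0^7/2 (x^2/4 - 7*x/8 + 49/64) dx. Term by term:
    ∫_0^7/2 x^2/4 dx = 343/96;  ∫_0^7/2 -7*x/8 dx = -343/64;  ∫_0^7/2 49/64 dx = 343/128.
  Sum: 343/96 − 343/64 + 343/128 = 343/384.
∫_0^7/2 u² dx = 16807/15360, so ||u||_L² = 49*sqrt(105)/480.
∫_0^7/2 (u')² dx = 343/384, so ||u'||_L² = 7*sqrt(42)/48.
Ratio ||u||_L² / ||u'||_L² = 7*sqrt(10)/20.
Sharp Poincaré constant on H^1_0(0, 7/2) is C_P = L/π = 7/(2*π), achieved by sin(2*π/7·x).
A polynomial bump cannot attain the sharp Poincaré constant (only the first sine eigenfunction does), so the ratio is strictly less than C_P, consistent with ||u||_L² ≤ C_P ||u'||_L².


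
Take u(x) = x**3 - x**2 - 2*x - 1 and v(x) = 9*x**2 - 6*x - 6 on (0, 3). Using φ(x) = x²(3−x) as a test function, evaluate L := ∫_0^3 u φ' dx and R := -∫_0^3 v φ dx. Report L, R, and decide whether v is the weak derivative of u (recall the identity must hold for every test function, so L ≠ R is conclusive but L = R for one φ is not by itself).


LHS = -351/10, RHS = -1053/10. No, v is not the weak derivative of u.

u(x) = x**3 - x**2 - 2*x - 1, classical derivative u'(x) = 3*x**2 - 2*x - 2.
φ(x) = x²(3−x), so φ'(x) = 3*x*(2 - x).
Note φ(0) = φ(3) = 0, so the boundary term u·φ vanishes.
LHS = ∫_0^3 u(x) φ'(x) dx = ∫_0^3 (-3*x^5 + 9*x^4 - 9*x^2 - 6*x) dx. Term by term:
  ∫_0^3 -3*x^5 dx = -729/2;  ∫_0^3 9*x^4 dx = 2187/5;  ∫_0^3 -9*x^2 dx = -81;
  ∫_0^3 -6*x dx = -27.
Sum: -729/2 + 2187/5 − 81 − 27 = -351/10.
So LHS = -351/10.
∫_0^3 v(x) φ(x) dx = ∫_0^3 (-9*x^5 + 33*x^4 - 12*x^3 - 18*x^2) dx. Term by term:
  ∫_0^3 -9*x^5 dx = -2187/2;  ∫_0^3 33*x^4 dx = 8019/5;  ∫_0^3 -12*x^3 dx = -243;
  ∫_0^3 -18*x^2 dx = -162.
Sum: -2187/2 + 8019/5 − 243 − 162 = 1053/10.
So RHS = -∫_0^3 v(x) φ(x) dx = -1053/10.
LHS − RHS = 351/5 ≠ 0, so the identity fails.
(For a valid weak derivative the identity must hold for EVERY test function, in particular this one. The failure shows v is NOT the weak derivative of u.)
Correct weak derivative would be u'(x) = 3*x**2 - 2*x - 2.


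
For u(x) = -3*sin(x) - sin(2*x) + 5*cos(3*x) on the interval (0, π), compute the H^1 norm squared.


||u||_{H^1(0,π)}^2 = 80 + 273*π/2

u'(x) = -15*sin(3*x) - 3*cos(x) - 2*cos(2*x).
Expand u² and (u')² and integrate term by term on (0, π), using: for integers n ≥ 1, ∫_0^π sin²(nx) dx = ∫_0^π cos²(nx) dx = π/2; for n ≠ n', ∫_0^π sin(nx)sin(n'x) dx = ∫_0^π cos(nx)cos(n'x) dx = 0; and by product-to-sum, ∫_0^π sin(nx)cos(n'x) dx = ½∫_0^π [sin((n+n')x) + sin((n−n')x)] dx, which is 0 when n+n' is even and 2n/(n²−n'²) when n+n' is odd (it need not vanish on (0, π)).
  u² squared terms: (-1)²·∫sin(2x)² dx = 1·π/2 = π/2;  (-3)²·∫sin(x)² dx = 9·π/2 = 9*π/2;  (5)²·∫cos(3x)² dx = 25·π/2 = 25*π/2.
  u² cross terms: 2·(-1)·(-3)·∫sin(2x)·sin(x) dx = 6·(0) = 0;  2·(-1)·(5)·∫sin(2x)·cos(3x) dx = -10·(-4/5) = 8;  2·(-3)·(5)·∫sin(x)·cos(3x) dx = -30·(0) = 0.
  So ∫_0^π u² dx = π/2 + 9*π/2 + 25*π/2 + 0 + 8 + 0 = 8 + 35*π/2.
  (u')² squared terms: (-15)²·∫sin(3x)² dx = 225·π/2 = 225*π/2;  (-3)²·∫cos(x)² dx = 9·π/2 = 9*π/2;  (-2)²·∫cos(2x)² dx = 4·π/2 = 2*π.
  (u')² cross terms: 2·(-15)·(-3)·∫sin(3x)·cos(x) dx = 90·(0) = 0;  2·(-15)·(-2)·∫sin(3x)·cos(2x) dx = 60·(6/5) = 72;  2·(-3)·(-2)·∫cos(x)·cos(2x) dx = 12·(0) = 0.
  So ∫_0^π (u')² dx = 225*π/2 + 9*π/2 + 2*π + 0 + 72 + 0 = 72 + 119*π.
||u||_{H^1}^2 = (8 + 35*π/2) + (72 + 119*π) = 80 + 273*π/2.


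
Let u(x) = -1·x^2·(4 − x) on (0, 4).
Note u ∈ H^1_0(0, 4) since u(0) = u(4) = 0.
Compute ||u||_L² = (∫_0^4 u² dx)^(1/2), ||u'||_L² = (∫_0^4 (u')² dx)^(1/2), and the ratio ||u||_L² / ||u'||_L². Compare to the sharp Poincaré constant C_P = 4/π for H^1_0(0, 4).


||u||_L² / ||u'||_L² = 2*sqrt(14)/7 < C_P = 4/π.

u(x) = -1·x^2·(4 − x), so u'(x) = x*(3*x - 8).
u(x) = -1·x^2·(4 − x) vanishes at x = 0 and x = 4, so u ∈ H^1_0(0, 4). Differentiate via the product rule and integrate the resulting polynomials term by term.
  ∫_0^4 u² dx = ∫_0^4 (x^6 - 8*x^5 + 16*x^4) dx. Term by term:
    ∫_0^4 x^6 dx = 16384/7;  ∫_0^4 -8*x^5 dx = -16384/3;  ∫_0^4 16*x^4 dx = 16384/5.
  Sum: 16384/7 − 16384/3 + 16384/5 = 16384/105.
  ∫_0^4 (u')² dx = ∫_0^4 (9*x^4 - 48*x^3 + 64*x^2) dx. Term by term:
    ∫_0^4 9*x^4 dx = 9216/5;  ∫_0^4 -48*x^3 dx = -3072;  ∫_0^4 64*x^2 dx = 4096/3.
  Sum: 9216/5 − 3072 + 4096/3 = 2048/15.
∫_0^4 u² dx = 16384/105, so ||u||_L² = 128*sqrt(105)/105.
∫_0^4 (u')² dx = 2048/15, so ||u'||_L² = 32*sqrt(30)/15.
Ratio ||u||_L² / ||u'||_L² = 2*sqrt(14)/7.
Sharp Poincaré constant on H^1_0(0, 4) is C_P = L/π = 4/π, achieved by sin(π/4·x).
A polynomial bump cannot attain the sharp Poincaré constant (only the first sine eigenfunction does), so the ratio is strictly less than C_P, consistent with ||u||_L² ≤ C_P ||u'||_L².


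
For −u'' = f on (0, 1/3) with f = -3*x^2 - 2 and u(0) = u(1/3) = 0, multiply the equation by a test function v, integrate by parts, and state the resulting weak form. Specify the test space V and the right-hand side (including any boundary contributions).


V = H^1_0(0, 1/3) (so v(0) = v(1/3) = 0); weak form: ∫_0^1/3 u'v' dx = ∫_0^1/3 (-3*x^2 - 2) v dx for all v ∈ V.

Multiply both sides by a test function v and integrate from 0 to 1/3:
  ∫_0^1/3 −u''(x) v(x) dx = ∫_0^1/3 f(x) v(x) dx.
Integrate the LHS by parts once:
  ∫_0^1/3 −u'' v dx = −[u'(x) v(x)]_0^1/3 + ∫_0^1/3 u'(x) v'(x) dx.
Thus ∫_0^1/3 u'(x) v'(x) dx = ∫_0^1/3 f(x) v(x) dx + [u'(x) v(x)]_0^1/3.
Choose V so that boundary terms are either known or forced to vanish.
u is Dirichlet: u(0) = u(1/3) = 0. Let V = H^1_0(0, 1/3); then v(0) = v(1/3) = 0, and [u' v]_0^1/3 = 0.
Weak formulation: find u (satisfying any essential BC) such that ∫_0^1/3 u'(x) v'(x) dx = ∫_0^1/3 f v dx for all v ∈ V.
Substituting f(x) = -3*x^2 - 2, the right-hand side is ∫_0^1/3 (-3*x^2 - 2) v dx.


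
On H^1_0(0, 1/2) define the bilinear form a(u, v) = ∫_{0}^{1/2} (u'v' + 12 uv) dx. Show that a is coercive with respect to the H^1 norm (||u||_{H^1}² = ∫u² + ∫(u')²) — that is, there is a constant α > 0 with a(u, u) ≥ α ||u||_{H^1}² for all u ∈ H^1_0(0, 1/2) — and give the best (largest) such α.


α = 1

Coercivity of a(·,·) on H^1_0(0, 1/2) means a(u, u) ≥ α ||u||_{H^1}² for every u ∈ H^1_0.
The interval has length L = 1/2, and Poincaré/coercivity depend only on L. Here a(u, u) = ∫(u')² + (12)·∫u².
Here c = 12 ≥ 1, so a(u,u) = ∫(u')² + c∫u² ≥ ∫(u')² + ∫u² = ||u||_{H^1}², i.e. α = 1 works. No larger α is possible: a(u,u) ≥ α||u||_{H^1}² means (1−α)∫(u')² ≥ (α−c)∫u², and for the modes u_n = sin(nπ(x−x₀)/L) (x₀ the left endpoint) one has ∫u_n²/∫(u_n')² = (L/(nπ))² → 0, so a(u_n,u_n)/||u_n||_{H^1}² → 1. Hence the optimal constant is α = 1.
Therefore α = 1.


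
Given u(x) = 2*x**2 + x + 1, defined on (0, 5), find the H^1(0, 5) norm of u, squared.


||u||_{H^1}^2 = 4135

The H^1 norm (squared) on an interval (0, L) is
  ||u||_{H^1}^2 = ∫_0^L u(x)^2 dx + ∫_0^L u'(x)^2 dx.
Compute u'(x) = 4*x + 1.
Then u(x)^2 = 4*x**4 + 4*x**3 + 5*x**2 + 2*x + 1 and u'(x)^2 = 16*x**2 + 8*x + 1.
Integrate each monomial from 0 to 5 using ∫_0^5 c·x^n dx = c·5^(n+1)/(n+1):
  ∫_0^5 u(x)^2 dx = ∫_0^5 (4*x^4 + 4*x^3 + 5*x^2 + 2*x + 1) dx. Term by term:
    ∫_0^5 4*x^4 dx = 2500;  ∫_0^5 4*x^3 dx = 625;  ∫_0^5 5*x^2 dx = 625/3;
    ∫_0^5 2*x dx = 25;  ∫_0^5 1 dx = 5.
  Sum: 2500 + 625 + 625/3 + 25 + 5 = 10090/3.
  ∫_0^5 u'(x)^2 dx = ∫_0^5 (16*x^2 + 8*x + 1) dx. Term by term:
    ∫_0^5 16*x^2 dx = 2000/3;  ∫_0^5 8*x dx = 100;  ∫_0^5 1 dx = 5.
  Sum: 2000/3 + 100 + 5 = 2315/3.
Adding: ||u||_{H^1}^2 = 10090/3 + 2315/3 = 4135.


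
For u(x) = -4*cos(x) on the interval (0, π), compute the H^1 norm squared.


||u||_{H^1(0,π)}^2 = 16*π

u'(x) = 4*sin(x).
Expand u² and (u')² and integrate term by term on (0, π), using: for integers n ≥ 1, ∫_0^π sin²(nx) dx = ∫_0^π cos²(nx) dx = π/2; for n ≠ n', ∫_0^π sin(nx)sin(n'x) dx = ∫_0^π cos(nx)cos(n'x) dx = 0; and by product-to-sum, ∫_0^π sin(nx)cos(n'x) dx = ½∫_0^π [sin((n+n')x) + sin((n−n')x)] dx, which is 0 when n+n' is even and 2n/(n²−n'²) when n+n' is odd (it need not vanish on (0, π)).
  u² squared terms: (-4)²·∫cos(x)² dx = 16·π/2 = 8*π.
  So ∫_0^π u² dx = 8*π.
  (u')² squared terms: (4)²·∫sin(x)² dx = 16·π/2 = 8*π.
  So ∫_0^π (u')² dx = 8*π.
||u||_{H^1}^2 = (8*π) + (8*π) = 16*π.


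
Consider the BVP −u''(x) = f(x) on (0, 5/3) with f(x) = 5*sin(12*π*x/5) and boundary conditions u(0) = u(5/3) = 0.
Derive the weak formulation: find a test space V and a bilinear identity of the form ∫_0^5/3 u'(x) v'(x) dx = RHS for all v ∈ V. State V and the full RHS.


V = H^1_0(0, 5/3) (so v(0) = v(5/3) = 0); weak form: ∫_0^5/3 u'v' dx = ∫_0^5/3 (5*sin(12*π*x/5)) v dx for all v ∈ V.

Multiply both sides by a test function v and integrate from 0 to 5/3:
  ∫_0^5/3 −u''(x) v(x) dx = ∫_0^5/3 f(x) v(x) dx.
Integrate the LHS by parts once:
  ∫_0^5/3 −u'' v dx = −[u'(x) v(x)]_0^5/3 + ∫_0^5/3 u'(x) v'(x) dx.
Thus ∫_0^5/3 u'(x) v'(x) dx = ∫_0^5/3 f(x) v(x) dx + [u'(x) v(x)]_0^5/3.
Choose V so that boundary terms are either known or forced to vanish.
u is Dirichlet: u(0) = u(5/3) = 0. Let V = H^1_0(0, 5/3); then v(0) = v(5/3) = 0, and [u' v]_0^5/3 = 0.
Weak formulation: find u (satisfying any essential BC) such that ∫_0^5/3 u'(x) v'(x) dx = ∫_0^5/3 f v dx for all v ∈ V.
Substituting f(x) = 5*sin(12*π*x/5), the right-hand side is ∫_0^5/3 (5*sin(12*π*x/5)) v dx.


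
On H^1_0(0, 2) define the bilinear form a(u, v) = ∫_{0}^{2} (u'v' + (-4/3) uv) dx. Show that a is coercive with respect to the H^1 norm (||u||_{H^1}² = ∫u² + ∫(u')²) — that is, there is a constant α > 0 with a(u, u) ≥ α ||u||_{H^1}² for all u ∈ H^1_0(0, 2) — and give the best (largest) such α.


α = (-16/3 + π^2)/(4 + π^2)

Coercivity of a(·,·) on H^1_0(0, 2) means a(u, u) ≥ α ||u||_{H^1}² for every u ∈ H^1_0.
The interval has length L = 2, and Poincaré/coercivity depend only on L. Here a(u, u) = ∫(u')² + (-4/3)·∫u².
Here c = -4/3 < 0 with |c| < (π/L)² = π^2/4, so coercivity still holds. The condition a(u,u) ≥ α||u||_{H^1}² reads (1−α)∫(u')² ≥ (α−c)∫u². Any admissible α is ≤ 1 (rapidly oscillating u have ∫u²/∫(u')² → 0), and α = 1 would force 0 ≥ (1−c)∫u², impossible since c < 1; so 1−α > 0. By the sharp Poincaré inequality on H^1_0 of an interval of length L, ∫(u')² ≥ (π/L)²∫u² with equality for the first sine mode sin(π(x−x₀)/L) (x₀ the left endpoint), so the inequality holds for all u iff (1−α)(π/L)² ≥ α − c, i.e. α ≤ ((π/L)² + c)/((π/L)² + 1) = (1 + c(L/π)²)/(1 + (L/π)²). (Direct route, valid since c ≤ 0: Poincaré gives c∫u² ≥ c(L/π)²∫(u')², so a(u,u) ≥ (1 + c(L/π)²)∫(u')², while ||u||_{H^1}² ≤ (1 + (L/π)²)∫(u')²; dividing yields the same α.) With (π/L)² = π^2/4 and c = -4/3, the largest admissible constant is α = ((π/L)² + c)/((π/L)² + 1).
Simplifying, α = (-16/3 + π^2)/(4 + π^2).


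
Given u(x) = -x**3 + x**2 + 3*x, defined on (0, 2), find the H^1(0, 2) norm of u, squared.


||u||_{H^1}^2 = 2858/105

The H^1 norm (squared) on an interval (0, L) is
  ||u||_{H^1}^2 = ∫_0^L u(x)^2 dx + ∫_0^L u'(x)^2 dx.
Compute u'(x) = -3*x**2 + 2*x + 3.
Then u(x)^2 = x**6 - 2*x**5 - 5*x**4 + 6*x**3 + 9*x**2 and u'(x)^2 = 9*x**4 - 12*x**3 - 14*x**2 + 12*x + 9.
Integrate each monomial from 0 to 2 using ∫_0^2 c·x^n dx = c·2^(n+1)/(n+1):
  ∫_0^2 u(x)^2 dx = ∫_0^2 (x^6 - 2*x^5 - 5*x^4 + 6*x^3 + 9*x^2) dx. Term by term:
    ∫_0^2 x^6 dx = 128/7;  ∫_0^2 -2*x^5 dx = -64/3;  ∫_0^2 -5*x^4 dx = -32;
    ∫_0^2 6*x^3 dx = 24;  ∫_0^2 9*x^2 dx = 24.
  Sum: 128/7 − 64/3 − 32 + 24 + 24 = 272/21.
  ∫_0^2 u'(x)^2 dx = ∫_0^2 (9*x^4 - 12*x^3 - 14*x^2 + 12*x + 9) dx. Term by term:
    ∫_0^2 9*x^4 dx = 288/5;  ∫_0^2 -12*x^3 dx = -48;  ∫_0^2 -14*x^2 dx = -112/3;
    ∫_0^2 12*x dx = 24;  ∫_0^2 9 dx = 18.
  Sum: 288/5 − 48 − 112/3 + 24 + 18 = 214/15.
Adding: ||u||_{H^1}^2 = 272/21 + 214/15 = 2858/105.


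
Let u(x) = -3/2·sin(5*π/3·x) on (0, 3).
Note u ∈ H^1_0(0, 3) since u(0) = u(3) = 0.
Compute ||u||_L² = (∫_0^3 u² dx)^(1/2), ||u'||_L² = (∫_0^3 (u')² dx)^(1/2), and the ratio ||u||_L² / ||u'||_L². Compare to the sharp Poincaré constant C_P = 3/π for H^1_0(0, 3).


||u||_L² / ||u'||_L² = 3/(5*π) < C_P = 3/π.

u(x) = -3/2·sin(5*π/3·x), so u'(x) = -5*π*cos(5*π*x/3)/2.
Writing u(x) = A·sin(kπx/L) with A = -3/2 and k = 5, use ∫_0^L sin²(kπx/L) dx = L/2 and ∫_0^L cos²(kπx/L) dx = L/2.
u² = 9/4·sin²(5*π/3·x) and (u')² = 25*π^2/4·cos²(5*π/3·x), and each of sin², cos² integrates to L/2 = 3/2 over (0, 3).
∫_0^3 u² dx = 27/8, so ||u||_L² = 3*sqrt(6)/4.
∫_0^3 (u')² dx = 75*π^2/8, so ||u'||_L² = 5*sqrt(6)*π/4.
Ratio ||u||_L² / ||u'||_L² = 3/(5*π).
Sharp Poincaré constant on H^1_0(0, 3) is C_P = L/π = 3/π, achieved by sin(π/3·x).
This is the k = 5 harmonic; the ratio L/(kπ) is strictly less than C_P = L/π, consistent with the sharp inequality ||u||_L² ≤ C_P ||u'||_L².


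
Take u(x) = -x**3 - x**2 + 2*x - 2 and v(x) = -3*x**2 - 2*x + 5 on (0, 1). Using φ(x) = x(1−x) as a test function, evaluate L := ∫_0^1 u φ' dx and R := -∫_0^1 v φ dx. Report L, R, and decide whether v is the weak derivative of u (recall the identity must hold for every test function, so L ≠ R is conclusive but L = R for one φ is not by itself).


LHS = -1/60, RHS = -31/60. No, v is not the weak derivative of u.

u(x) = -x**3 - x**2 + 2*x - 2, classical derivative u'(x) = -3*x**2 - 2*x + 2.
φ(x) = x(1−x), so φ'(x) = 1 - 2*x.
Note φ(0) = φ(1) = 0, so the boundary term u·φ vanishes.
LHS = ∫_0^1 u(x) φ'(x) dx = ∫_0^1 (2*x^4 + x^3 - 5*x^2 + 6*x - 2) dx. Term by term:
  ∫_0^1 2*x^4 dx = 2/5;  ∫_0^1 x^3 dx = 1/4;  ∫_0^1 -5*x^2 dx = -5/3;
  ∫_0^1 6*x dx = 3;  ∫_0^1 -2 dx = -2.
Sum: 2/5 + 1/4 − 5/3 + 3 − 2 = -1/60.
So LHS = -1/60.
∫_0^1 v(x) φ(x) dx = ∫_0^1 (3*x^4 - x^3 - 7*x^2 + 5*x) dx. Term by term:
  ∫_0^1 3*x^4 dx = 3/5;  ∫_0^1 -x^3 dx = -1/4;  ∫_0^1 -7*x^2 dx = -7/3;
  ∫_0^1 5*x dx = 5/2.
Sum: 3/5 − 1/4 − 7/3 + 5/2 = 31/60.
So RHS = -∫_0^1 v(x) φ(x) dx = -31/60.
LHS − RHS = 1/2 ≠ 0, so the identity fails.
(For a valid weak derivative the identity must hold for EVERY test function, in particular this one. The failure shows v is NOT the weak derivative of u.)
Correct weak derivative would be u'(x) = -3*x**2 - 2*x + 2.


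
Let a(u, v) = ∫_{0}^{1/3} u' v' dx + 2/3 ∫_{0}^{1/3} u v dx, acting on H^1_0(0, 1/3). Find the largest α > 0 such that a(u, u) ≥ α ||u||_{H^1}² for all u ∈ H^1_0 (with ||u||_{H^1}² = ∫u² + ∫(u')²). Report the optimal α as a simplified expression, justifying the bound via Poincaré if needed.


α = (2 + 27*π^2)/(3*(1 + 9*π^2))

Coercivity of a(·,·) on H^1_0(0, 1/3) means a(u, u) ≥ α ||u||_{H^1}² for every u ∈ H^1_0.
The interval has length L = 1/3, and Poincaré/coercivity depend only on L. Here a(u, u) = ∫(u')² + (2/3)·∫u².
Here 0 < c = 2/3 < 1. The condition a(u,u) ≥ α||u||_{H^1}² reads (1−α)∫(u')² ≥ (α−c)∫u². Any admissible α is ≤ 1 (rapidly oscillating u have ∫u²/∫(u')² → 0), and α = 1 would force 0 ≥ (1−c)∫u², impossible since c < 1; so 1−α > 0. By the sharp Poincaré inequality on H^1_0 of an interval of length L, ∫(u')² ≥ (π/L)²∫u² with equality for the first sine mode sin(π(x−x₀)/L) (x₀ the left endpoint), so the inequality holds for all u iff (1−α)(π/L)² ≥ α − c, i.e. α ≤ ((π/L)² + c)/((π/L)² + 1) = (1 + c(L/π)²)/(1 + (L/π)²). With (π/L)² = 9*π^2 and c = 2/3, the largest admissible constant is α = ((π/L)² + c)/((π/L)² + 1).
Simplifying, α = (2 + 27*π^2)/(3*(1 + 9*π^2)).


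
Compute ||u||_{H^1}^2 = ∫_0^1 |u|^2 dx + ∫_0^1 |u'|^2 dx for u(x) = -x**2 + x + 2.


||u||_{H^1}^2 = 151/30

The H^1 norm (squared) on an interval (0, L) is
  ||u||_{H^1}^2 = ∫_0^L u(x)^2 dx + ∫_0^L u'(x)^2 dx.
Compute u'(x) = 1 - 2*x.
Then u(x)^2 = x**4 - 2*x**3 - 3*x**2 + 4*x + 4 and u'(x)^2 = 4*x**2 - 4*x + 1.
Integrate each monomial from 0 to 1 using ∫_0^1 c·x^n dx = c·1^(n+1)/(n+1):
  ∫_0^1 u(x)^2 dx = ∫_0^1 (x^4 - 2*x^3 - 3*x^2 + 4*x + 4) dx. Term by term:
    ∫_0^1 x^4 dx = 1/5;  ∫_0^1 -2*x^3 dx = -1/2;  ∫_0^1 -3*x^2 dx = -1;
    ∫_0^1 4*x dx = 2;  ∫_0^1 4 dx = 4.
  Sum: 1/5 − 1/2 − 1 + 2 + 4 = 47/10.
  ∫_0^1 u'(x)^2 dx = ∫_0^1 (4*x^2 - 4*x + 1) dx. Term by term:
    ∫_0^1 4*x^2 dx = 4/3;  ∫_0^1 -4*x dx = -2;  ∫_0^1 1 dx = 1.
  Sum: 4/3 − 2 + 1 = 1/3.
Adding: ||u||_{H^1}^2 = 47/10 + 1/3 = 151/30.


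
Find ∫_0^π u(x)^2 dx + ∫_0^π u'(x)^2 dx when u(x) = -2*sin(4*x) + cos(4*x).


||u||_{H^1(0,π)}^2 = 85*π/2

u'(x) = -4*sin(4*x) - 8*cos(4*x).
Expand u² and (u')² and integrate term by term on (0, π), using: for integers n ≥ 1, ∫_0^π sin²(nx) dx = ∫_0^π cos²(nx) dx = π/2; for n ≠ n', ∫_0^π sin(nx)sin(n'x) dx = ∫_0^π cos(nx)cos(n'x) dx = 0; and by product-to-sum, ∫_0^π sin(nx)cos(n'x) dx = ½∫_0^π [sin((n+n')x) + sin((n−n')x)] dx, which is 0 when n+n' is even and 2n/(n²−n'²) when n+n' is odd (it need not vanish on (0, π)).
  u² squared terms: (-2)²·∫sin(4x)² dx = 4·π/2 = 2*π;  (1)²·∫cos(4x)² dx = 1·π/2 = π/2.
  u² cross terms: 2·(-2)·(1)·∫sin(4x)·cos(4x) dx = -4·(0) = 0.
  So ∫_0^π u² dx = 2*π + π/2 + 0 = 5*π/2.
  (u')² squared terms: (-8)²·∫cos(4x)² dx = 64·π/2 = 32*π;  (-4)²·∫sin(4x)² dx = 16·π/2 = 8*π.
  (u')² cross terms: 2·(-8)·(-4)·∫cos(4x)·sin(4x) dx = 64·(0) = 0.
  So ∫_0^π (u')² dx = 32*π + 8*π + 0 = 40*π.
||u||_{H^1}^2 = (5*π/2) + (40*π) = 85*π/2.


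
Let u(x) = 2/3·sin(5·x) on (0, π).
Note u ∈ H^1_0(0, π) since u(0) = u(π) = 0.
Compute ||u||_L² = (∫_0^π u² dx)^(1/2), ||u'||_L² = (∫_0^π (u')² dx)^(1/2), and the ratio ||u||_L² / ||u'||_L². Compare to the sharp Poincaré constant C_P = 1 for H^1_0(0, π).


||u||_L² / ||u'||_L² = 1/5 < C_P = 1.

u(x) = 2/3·sin(5·x), so u'(x) = 10*cos(5*x)/3.
Writing u(x) = A·sin(kπx/L) with A = 2/3 and k = 5, use ∫_0^L sin²(kπx/L) dx = L/2 and ∫_0^L cos²(kπx/L) dx = L/2.
u² = 4/9·sin²(5·x) and (u')² = 100/9·cos²(5·x), and each of sin², cos² integrates to L/2 = π/2 over (0, π).
∫_0^π u² dx = 2*π/9, so ||u||_L² = sqrt(2)*sqrt(π)/3.
∫_0^π (u')² dx = 50*π/9, so ||u'||_L² = 5*sqrt(2)*sqrt(π)/3.
Ratio ||u||_L² / ||u'||_L² = 1/5.
Sharp Poincaré constant on H^1_0(0, π) is C_P = L/π = 1, achieved by sin(x).
This is the k = 5 harmonic; the ratio L/(kπ) is strictly less than C_P = L/π, consistent with the sharp inequality ||u||_L² ≤ C_P ||u'||_L².


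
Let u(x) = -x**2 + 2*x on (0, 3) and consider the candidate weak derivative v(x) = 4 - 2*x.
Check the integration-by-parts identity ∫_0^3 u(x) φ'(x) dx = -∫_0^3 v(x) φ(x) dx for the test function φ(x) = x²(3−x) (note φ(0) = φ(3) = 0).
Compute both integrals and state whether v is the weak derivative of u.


LHS = 54/5, RHS = -27/10. No, v is not the weak derivative of u.

u(x) = -x**2 + 2*x, classical derivative u'(x) = 2 - 2*x.
φ(x) = x²(3−x), so φ'(x) = 3*x*(2 - x).
Note φ(0) = φ(3) = 0, so the boundary term u·φ vanishes.
LHS = ∫_0^3 u(x) φ'(x) dx = ∫_0^3 (3*x^4 - 12*x^3 + 12*x^2) dx. Term by term:
  ∫_0^3 3*x^4 dx = 729/5;  ∫_0^3 -12*x^3 dx = -243;  ∫_0^3 12*x^2 dx = 108.
Sum: 729/5 − 243 + 108 = 54/5.
So LHS = 54/5.
∫_0^3 v(x) φ(x) dx = ∫_0^3 (2*x^4 - 10*x^3 + 12*x^2) dx. Term by term:
  ∫_0^3 2*x^4 dx = 486/5;  ∫_0^3 -10*x^3 dx = -405/2;  ∫_0^3 12*x^2 dx = 108.
Sum: 486/5 − 405/2 + 108 = 27/10.
So RHS = -∫_0^3 v(x) φ(x) dx = -27/10.
LHS − RHS = 27/2 ≠ 0, so the identity fails.
(For a valid weak derivative the identity must hold for EVERY test function, in particular this one. The failure shows v is NOT the weak derivative of u.)
Correct weak derivative would be u'(x) = 2 - 2*x.


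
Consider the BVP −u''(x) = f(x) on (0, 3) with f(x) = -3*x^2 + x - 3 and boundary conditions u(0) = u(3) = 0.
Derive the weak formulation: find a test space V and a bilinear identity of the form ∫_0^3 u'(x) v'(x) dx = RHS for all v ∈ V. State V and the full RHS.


V = H^1_0(0, 3) (so v(0) = v(3) = 0); weak form: ∫_0^3 u'v' dx = ∫_0^3 (-3*x^2 + x - 3) v dx for all v ∈ V.

Multiply both sides by a test function v and integrate from 0 to 3:
  ∫_0^3 −u''(x) v(x) dx = ∫_0^3 f(x) v(x) dx.
Integrate the LHS by parts once:
  ∫_0^3 −u'' v dx = −[u'(x) v(x)]_0^3 + ∫_0^3 u'(x) v'(x) dx.
Thus ∫_0^3 u'(x) v'(x) dx = ∫_0^3 f(x) v(x) dx + [u'(x) v(x)]_0^3.
Choose V so that boundary terms are either known or forced to vanish.
u is Dirichlet: u(0) = u(3) = 0. Let V = H^1_0(0, 3); then v(0) = v(3) = 0, and [u' v]_0^3 = 0.
Weak formulation: find u (satisfying any essential BC) such that ∫_0^3 u'(x) v'(x) dx = ∫_0^3 f v dx for all v ∈ V.
Substituting f(x) = -3*x^2 + x - 3, the right-hand side is ∫_0^3 (-3*x^2 + x - 3) v dx.


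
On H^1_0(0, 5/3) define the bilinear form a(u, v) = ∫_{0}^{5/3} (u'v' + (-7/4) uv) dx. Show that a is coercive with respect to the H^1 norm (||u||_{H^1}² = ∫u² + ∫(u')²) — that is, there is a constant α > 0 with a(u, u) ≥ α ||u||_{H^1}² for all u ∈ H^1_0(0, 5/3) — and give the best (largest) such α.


α = (-175 + 36*π^2)/(4*(25 + 9*π^2))

Coercivity of a(·,·) on H^1_0(0, 5/3) means a(u, u) ≥ α ||u||_{H^1}² for every u ∈ H^1_0.
The interval has length L = 5/3, and Poincaré/coercivity depend only on L. Here a(u, u) = ∫(u')² + (-7/4)·∫u².
Here c = -7/4 < 0 with |c| < (π/L)² = 9*π^2/25, so coercivity still holds. The condition a(u,u) ≥ α||u||_{H^1}² reads (1−α)∫(u')² ≥ (α−c)∫u². Any admissible α is ≤ 1 (rapidly oscillating u have ∫u²/∫(u')² → 0), and α = 1 would force 0 ≥ (1−c)∫u², impossible since c < 1; so 1−α > 0. By the sharp Poincaré inequality on H^1_0 of an interval of length L, ∫(u')² ≥ (π/L)²∫u² with equality for the first sine mode sin(π(x−x₀)/L) (x₀ the left endpoint), so the inequality holds for all u iff (1−α)(π/L)² ≥ α − c, i.e. α ≤ ((π/L)² + c)/((π/L)² + 1) = (1 + c(L/π)²)/(1 + (L/π)²). (Direct route, valid since c ≤ 0: Poincaré gives c∫u² ≥ c(L/π)²∫(u')², so a(u,u) ≥ (1 + c(L/π)²)∫(u')², while ||u||_{H^1}² ≤ (1 + (L/π)²)∫(u')²; dividing yields the same α.) With (π/L)² = 9*π^2/25 and c = -7/4, the largest admissible constant is α = ((π/L)² + c)/((π/L)² + 1).
Simplifying, α = (-175 + 36*π^2)/(4*(25 + 9*π^2)).


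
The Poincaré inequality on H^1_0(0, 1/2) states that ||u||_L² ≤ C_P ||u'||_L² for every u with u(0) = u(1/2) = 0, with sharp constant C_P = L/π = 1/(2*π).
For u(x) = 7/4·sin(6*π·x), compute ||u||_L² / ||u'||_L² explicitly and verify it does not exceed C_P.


||u||_L² / ||u'||_L² = 1/(6*π) < C_P = 1/(2*π).

u(x) = 7/4·sin(6*π·x), so u'(x) = 21*π*cos(6*π*x)/2.
Writing u(x) = A·sin(kπx/L) with A = 7/4 and k = 3, use ∫_0^L sin²(kπx/L) dx = L/2 and ∫_0^L cos²(kπx/L) dx = L/2.
u² = 49/16·sin²(6*π·x) and (u')² = 441*π^2/4·cos²(6*π·x), and each of sin², cos² integrates to L/2 = 1/4 over (0, 1/2).
∫_0^1/2 u² dx = 49/64, so ||u||_L² = 7/8.
∫_0^1/2 (u')² dx = 441*π^2/16, so ||u'||_L² = 21*π/4.
Ratio ||u||_L² / ||u'||_L² = 1/(6*π).
Sharp Poincaré constant on H^1_0(0, 1/2) is C_P = L/π = 1/(2*π), achieved by sin(2*π·x).
This is the k = 3 harmonic; the ratio L/(kπ) is strictly less than C_P = L/π, consistent with the sharp inequality ||u||_L² ≤ C_P ||u'||_L².


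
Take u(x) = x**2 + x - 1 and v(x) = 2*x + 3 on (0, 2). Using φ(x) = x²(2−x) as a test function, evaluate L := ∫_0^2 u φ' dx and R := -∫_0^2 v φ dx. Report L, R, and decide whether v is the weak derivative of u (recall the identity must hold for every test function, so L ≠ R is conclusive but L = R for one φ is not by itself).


LHS = -68/15, RHS = -36/5. No, v is not the weak derivative of u.

u(x) = x**2 + x - 1, classical derivative u'(x) = 2*x + 1.
φ(x) = x²(2−x), so φ'(x) = x*(4 - 3*x).
Note φ(0) = φ(2) = 0, so the boundary term u·φ vanishes.
LHS = ∫_0^2 u(x) φ'(x) dx = ∫_0^2 (-3*x^4 + x^3 + 7*x^2 - 4*x) dx. Term by term:
  ∫_0^2 -3*x^4 dx = -96/5;  ∫_0^2 x^3 dx = 4;  ∫_0^2 7*x^2 dx = 56/3;
  ∫_0^2 -4*x dx = -8.
Sum: -96/5 + 4 + 56/3 − 8 = -68/15.
So LHS = -68/15.
∫_0^2 v(x) φ(x) dx = ∫_0^2 (-2*x^4 + x^3 + 6*x^2) dx. Term by term:
  ∫_0^2 -2*x^4 dx = -64/5;  ∫_0^2 x^3 dx = 4;  ∫_0^2 6*x^2 dx = 16.
Sum: -64/5 + 4 + 16 = 36/5.
So RHS = -∫_0^2 v(x) φ(x) dx = -36/5.
LHS − RHS = 8/3 ≠ 0, so the identity fails.
(For a valid weak derivative the identity must hold for EVERY test function, in particular this one. The failure shows v is NOT the weak derivative of u.)
Correct weak derivative would be u'(x) = 2*x + 1.


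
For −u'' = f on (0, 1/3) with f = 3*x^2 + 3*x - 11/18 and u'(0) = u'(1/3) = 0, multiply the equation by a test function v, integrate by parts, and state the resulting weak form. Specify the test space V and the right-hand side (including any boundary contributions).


V = H^1(0, 1/3) (no boundary constraint on v; u is determined up to an additive constant); weak form: ∫_0^1/3 u'v' dx = ∫_0^1/3 (3*x^2 + 3*x - 11/18) v dx for all v ∈ V.

Multiply both sides by a test function v and integrate from 0 to 1/3:
  ∫_0^1/3 −u''(x) v(x) dx = ∫_0^1/3 f(x) v(x) dx.
Integrate the LHS by parts once:
  ∫_0^1/3 −u'' v dx = −[u'(x) v(x)]_0^1/3 + ∫_0^1/3 u'(x) v'(x) dx.
Thus ∫_0^1/3 u'(x) v'(x) dx = ∫_0^1/3 f(x) v(x) dx + [u'(x) v(x)]_0^1/3.
Choose V so that boundary terms are either known or forced to vanish.
u has homogeneous Neumann: u'(0) = u'(1/3) = 0. So [u' v]_0^1/3 = 0·v(1/3) − 0·v(0) = 0 for any v; take V = H^1(0, 1/3).
Weak formulation: find u (satisfying any essential BC) such that ∫_0^1/3 u'(x) v'(x) dx = ∫_0^1/3 f v dx for all v ∈ V (homogeneous Neumann, so boundary terms vanish).
Substituting f(x) = 3*x^2 + 3*x - 11/18, the right-hand side is ∫_0^1/3 (3*x^2 + 3*x - 11/18) v dx.
Compatibility check (pure Neumann): taking v ≡ 1 ∈ V gives 0 = ∫_0^1/3 f dx + (0) − (0), i.e. ∫_0^1/3 f dx must equal u'(0) − u'(1/3) = 0. Indeed ∫_0^1/3 (3*x^2 + 3*x - 11/18) dx = 0, so the data are compatible. The solution is then unique only up to an additive constant (fix it e.g. by requiring ∫_0^1/3 u dx = 0).


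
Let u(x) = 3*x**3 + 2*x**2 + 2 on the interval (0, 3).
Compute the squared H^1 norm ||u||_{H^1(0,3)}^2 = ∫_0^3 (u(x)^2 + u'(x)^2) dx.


||u||_{H^1}^2 = 72309/7

The H^1 norm (squared) on an interval (0, L) is
  ||u||_{H^1}^2 = ∫_0^L u(x)^2 dx + ∫_0^L u'(x)^2 dx.
Compute u'(x) = 9*x**2 + 4*x.
Then u(x)^2 = 9*x**6 + 12*x**5 + 4*x**4 + 12*x**3 + 8*x**2 + 4 and u'(x)^2 = 81*x**4 + 72*x**3 + 16*x**2.
Integrate each monomial from 0 to 3 using ∫_0^3 c·x^n dx = c·3^(n+1)/(n+1):
  ∫_0^3 u(x)^2 dx = ∫_0^3 (9*x^6 + 12*x^5 + 4*x^4 + 12*x^3 + 8*x^2 + 4) dx. Term by term:
    ∫_0^3 9*x^6 dx = 19683/7;  ∫_0^3 12*x^5 dx = 1458;  ∫_0^3 4*x^4 dx = 972/5;
    ∫_0^3 12*x^3 dx = 243;  ∫_0^3 8*x^2 dx = 72;  ∫_0^3 4 dx = 12.
  Sum: 19683/7 + 1458 + 972/5 + 243 + 72 + 12 = 167694/35.
  ∫_0^3 u'(x)^2 dx = ∫_0^3 (81*x^4 + 72*x^3 + 16*x^2) dx. Term by term:
    ∫_0^3 81*x^4 dx = 19683/5;  ∫_0^3 72*x^3 dx = 1458;  ∫_0^3 16*x^2 dx = 144.
  Sum: 19683/5 + 1458 + 144 = 27693/5.
Adding: ||u||_{H^1}^2 = 167694/35 + 27693/5 = 72309/7.


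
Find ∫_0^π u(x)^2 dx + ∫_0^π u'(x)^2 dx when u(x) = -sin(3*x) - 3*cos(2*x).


||u||_{H^1(0,π)}^2 = 36 + 55*π/2

u'(x) = 6*sin(2*x) - 3*cos(3*x).
Expand u² and (u')² and integrate term by term on (0, π), using: for integers n ≥ 1, ∫_0^π sin²(nx) dx = ∫_0^π cos²(nx) dx = π/2; for n ≠ n', ∫_0^π sin(nx)sin(n'x) dx = ∫_0^π cos(nx)cos(n'x) dx = 0; and by product-to-sum, ∫_0^π sin(nx)cos(n'x) dx = ½∫_0^π [sin((n+n')x) + sin((n−n')x)] dx, which is 0 when n+n' is even and 2n/(n²−n'²) when n+n' is odd (it need not vanish on (0, π)).
  u² squared terms: (-1)²·∫sin(3x)² dx = 1·π/2 = π/2;  (-3)²·∫cos(2x)² dx = 9·π/2 = 9*π/2.
  u² cross terms: 2·(-1)·(-3)·∫sin(3x)·cos(2x) dx = 6·(6/5) = 36/5.
  So ∫_0^π u² dx = π/2 + 9*π/2 + 36/5 = 36/5 + 5*π.
  (u')² squared terms: (-3)²·∫cos(3x)² dx = 9·π/2 = 9*π/2;  (6)²·∫sin(2x)² dx = 36·π/2 = 18*π.
  (u')² cross terms: 2·(-3)·(6)·∫cos(3x)·sin(2x) dx = -36·(-4/5) = 144/5.
  So ∫_0^π (u')² dx = 9*π/2 + 18*π + 144/5 = 144/5 + 45*π/2.
||u||_{H^1}^2 = (36/5 + 5*π) + (144/5 + 45*π/2) = 36 + 55*π/2.


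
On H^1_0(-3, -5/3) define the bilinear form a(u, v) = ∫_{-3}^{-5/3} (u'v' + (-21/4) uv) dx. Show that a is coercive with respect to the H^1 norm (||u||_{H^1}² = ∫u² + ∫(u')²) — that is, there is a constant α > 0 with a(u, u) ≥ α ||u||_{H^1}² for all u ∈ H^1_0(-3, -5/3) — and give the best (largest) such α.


α = 3*(-28 + 3*π^2)/(16 + 9*π^2)

Coercivity of a(·,·) on H^1_0(-3, -5/3) means a(u, u) ≥ α ||u||_{H^1}² for every u ∈ H^1_0.
The interval has length L = 4/3, and Poincaré/coercivity depend only on L. Here a(u, u) = ∫(u')² + (-21/4)·∫u².
Here c = -21/4 < 0 with |c| < (π/L)² = 9*π^2/16, so coercivity still holds. The condition a(u,u) ≥ α||u||_{H^1}² reads (1−α)∫(u')² ≥ (α−c)∫u². Any admissible α is ≤ 1 (rapidly oscillating u have ∫u²/∫(u')² → 0), and α = 1 would force 0 ≥ (1−c)∫u², impossible since c < 1; so 1−α > 0. By the sharp Poincaré inequality on H^1_0 of an interval of length L, ∫(u')² ≥ (π/L)²∫u² with equality for the first sine mode sin(π(x−x₀)/L) (x₀ the left endpoint), so the inequality holds for all u iff (1−α)(π/L)² ≥ α − c, i.e. α ≤ ((π/L)² + c)/((π/L)² + 1) = (1 + c(L/π)²)/(1 + (L/π)²). (Direct route, valid since c ≤ 0: Poincaré gives c∫u² ≥ c(L/π)²∫(u')², so a(u,u) ≥ (1 + c(L/π)²)∫(u')², while ||u||_{H^1}² ≤ (1 + (L/π)²)∫(u')²; dividing yields the same α.) With (π/L)² = 9*π^2/16 and c = -21/4, the largest admissible constant is α = ((π/L)² + c)/((π/L)² + 1).
Simplifying, α = 3*(-28 + 3*π^2)/(16 + 9*π^2).


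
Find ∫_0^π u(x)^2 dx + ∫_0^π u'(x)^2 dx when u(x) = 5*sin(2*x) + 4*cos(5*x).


||u||_{H^1(0,π)}^2 = -4160/21 + 541*π/2

u'(x) = -20*sin(5*x) + 10*cos(2*x).
Expand u² and (u')² and integrate term by term on (0, π), using: for integers n ≥ 1, ∫_0^π sin²(nx) dx = ∫_0^π cos²(nx) dx = π/2; for n ≠ n', ∫_0^π sin(nx)sin(n'x) dx = ∫_0^π cos(nx)cos(n'x) dx = 0; and by product-to-sum, ∫_0^π sin(nx)cos(n'x) dx = ½∫_0^π [sin((n+n')x) + sin((n−n')x)] dx, which is 0 when n+n' is even and 2n/(n²−n'²) when n+n' is odd (it need not vanish on (0, π)).
  u² squared terms: (4)²·∫cos(5x)² dx = 16·π/2 = 8*π;  (5)²·∫sin(2x)² dx = 25·π/2 = 25*π/2.
  u² cross terms: 2·(4)·(5)·∫cos(5x)·sin(2x) dx = 40·(-4/21) = -160/21.
  So ∫_0^π u² dx = 8*π + 25*π/2 − 160/21 = -160/21 + 41*π/2.
  (u')² squared terms: (-20)²·∫sin(5x)² dx = 400·π/2 = 200*π;  (10)²·∫cos(2x)² dx = 100·π/2 = 50*π.
  (u')² cross terms: 2·(-20)·(10)·∫sin(5x)·cos(2x) dx = -400·(10/21) = -4000/21.
  So ∫_0^π (u')² dx = 200*π + 50*π − 4000/21 = -4000/21 + 250*π.
||u||_{H^1}^2 = (-160/21 + 41*π/2) + (-4000/21 + 250*π) = -4160/21 + 541*π/2.


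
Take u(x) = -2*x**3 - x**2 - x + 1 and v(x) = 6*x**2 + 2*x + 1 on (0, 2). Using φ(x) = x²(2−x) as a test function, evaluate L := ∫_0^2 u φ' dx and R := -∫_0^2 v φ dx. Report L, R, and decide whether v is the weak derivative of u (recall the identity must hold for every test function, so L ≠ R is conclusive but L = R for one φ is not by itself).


LHS = 52/3, RHS = -52/3. No, v is not the weak derivative of u.

u(x) = -2*x**3 - x**2 - x + 1, classical derivative u'(x) = -6*x**2 - 2*x - 1.
φ(x) = x²(2−x), so φ'(x) = x*(4 - 3*x).
Note φ(0) = φ(2) = 0, so the boundary term u·φ vanishes.
LHS = ∫_0^2 u(x) φ'(x) dx = ∫_0^2 (6*x^5 - 5*x^4 - x^3 - 7*x^2 + 4*x) dx. Term by term:
  ∫_0^2 6*x^5 dx = 64;  ∫_0^2 -5*x^4 dx = -32;  ∫_0^2 -x^3 dx = -4;
  ∫_0^2 -7*x^2 dx = -56/3;  ∫_0^2 4*x dx = 8.
Sum: 64 − 32 − 4 − 56/3 + 8 = 52/3.
So LHS = 52/3.
∫_0^2 v(x) φ(x) dx = ∫_0^2 (-6*x^5 + 10*x^4 + 3*x^3 + 2*x^2) dx. Term by term:
  ∫_0^2 -6*x^5 dx = -64;  ∫_0^2 10*x^4 dx = 64;  ∫_0^2 3*x^3 dx = 12;
  ∫_0^2 2*x^2 dx = 16/3.
Sum: -64 + 64 + 12 + 16/3 = 52/3.
So RHS = -∫_0^2 v(x) φ(x) dx = -52/3.
LHS − RHS = 104/3 ≠ 0, so the identity fails.
(For a valid weak derivative the identity must hold for EVERY test function, in particular this one. The failure shows v is NOT the weak derivative of u.)
Correct weak derivative would be u'(x) = -6*x**2 - 2*x - 1.


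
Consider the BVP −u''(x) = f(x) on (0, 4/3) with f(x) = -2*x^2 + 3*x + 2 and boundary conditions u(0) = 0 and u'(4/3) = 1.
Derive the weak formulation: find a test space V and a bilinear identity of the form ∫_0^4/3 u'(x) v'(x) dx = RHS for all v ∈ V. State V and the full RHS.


V = {v ∈ H^1(0, 4/3) : v(0) = 0} (test functions vanish at x = 0 where u is specified); weak form: ∫_0^4/3 u'v' dx = ∫_0^4/3 (-2*x^2 + 3*x + 2) v dx + v(4/3) for all v ∈ V.

Multiply both sides by a test function v and integrate from 0 to 4/3:
  ∫_0^4/3 −u''(x) v(x) dx = ∫_0^4/3 f(x) v(x) dx.
Integrate the LHS by parts once:
  ∫_0^4/3 −u'' v dx = −[u'(x) v(x)]_0^4/3 + ∫_0^4/3 u'(x) v'(x) dx.
Thus ∫_0^4/3 u'(x) v'(x) dx = ∫_0^4/3 f(x) v(x) dx + [u'(x) v(x)]_0^4/3.
Choose V so that boundary terms are either known or forced to vanish.
Mixed BC: u(0) = 0 (Dirichlet) and u'(4/3) = 1 (Neumann). Define V = {v ∈ H^1(0, 4/3) : v(0) = 0}. Then [u' v]_0^4/3 = u'(4/3)·v(4/3) − u'(0)·0 = v(4/3).
Weak formulation: find u (satisfying any essential BC) such that ∫_0^4/3 u'(x) v'(x) dx = ∫_0^4/3 f v dx + v(4/3) for all v ∈ V (Dirichlet at 0 absorbed into V; Neumann datum at x = 4/3 contributes the boundary term).
Substituting f(x) = -2*x^2 + 3*x + 2, the right-hand side is ∫_0^4/3 (-2*x^2 + 3*x + 2) v dx + v(4/3).


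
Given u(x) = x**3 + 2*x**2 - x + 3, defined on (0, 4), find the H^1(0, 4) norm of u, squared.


||u||_{H^1}^2 = 987704/105

The H^1 norm (squared) on an interval (0, L) is
  ||u||_{H^1}^2 = ∫_0^L u(x)^2 dx + ∫_0^L u'(x)^2 dx.
Compute u'(x) = 3*x**2 + 4*x - 1.
Then u(x)^2 = x**6 + 4*x**5 + 2*x**4 + 2*x**3 + 13*x**2 - 6*x + 9 and u'(x)^2 = 9*x**4 + 24*x**3 + 10*x**2 - 8*x + 1.
Integrate each monomial from 0 to 4 using ∫_0^4 c·x^n dx = c·4^(n+1)/(n+1):
  ∫_0^4 u(x)^2 dx = ∫_0^4 (x^6 + 4*x^5 + 2*x^4 + 2*x^3 + 13*x^2 - 6*x + 9) dx. Term by term:
    ∫_0^4 x^6 dx = 16384/7;  ∫_0^4 4*x^5 dx = 8192/3;  ∫_0^4 2*x^4 dx = 2048/5;
    ∫_0^4 2*x^3 dx = 128;  ∫_0^4 13*x^2 dx = 832/3;  ∫_0^4 -6*x dx = -48;
    ∫_0^4 9 dx = 36.
  Sum: 16384/7 + 8192/3 + 2048/5 + 128 + 832/3 − 48 + 36 = 205596/35.
  ∫_0^4 u'(x)^2 dx = ∫_0^4 (9*x^4 + 24*x^3 + 10*x^2 - 8*x + 1) dx. Term by term:
    ∫_0^4 9*x^4 dx = 9216/5;  ∫_0^4 24*x^3 dx = 1536;  ∫_0^4 10*x^2 dx = 640/3;
    ∫_0^4 -8*x dx = -64;  ∫_0^4 1 dx = 4.
  Sum: 9216/5 + 1536 + 640/3 − 64 + 4 = 52988/15.
Adding: ||u||_{H^1}^2 = 205596/35 + 52988/15 = 987704/105.


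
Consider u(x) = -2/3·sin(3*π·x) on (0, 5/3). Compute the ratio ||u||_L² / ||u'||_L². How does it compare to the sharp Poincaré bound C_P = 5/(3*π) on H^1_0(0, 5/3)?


||u||_L² / ||u'||_L² = 1/(3*π) < C_P = 5/(3*π).

u(x) = -2/3·sin(3*π·x), so u'(x) = -2*π*cos(3*π*x).
Writing u(x) = A·sin(kπx/L) with A = -2/3 and k = 5, use ∫_0^L sin²(kπx/L) dx = L/2 and ∫_0^L cos²(kπx/L) dx = L/2.
u² = 4/9·sin²(3*π·x) and (u')² = 4*π^2·cos²(3*π·x), and each of sin², cos² integrates to L/2 = 5/6 over (0, 5/3).
∫_0^5/3 u² dx = 10/27, so ||u||_L² = sqrt(30)/9.
∫_0^5/3 (u')² dx = 10*π^2/3, so ||u'||_L² = sqrt(30)*π/3.
Ratio ||u||_L² / ||u'||_L² = 1/(3*π).
Sharp Poincaré constant on H^1_0(0, 5/3) is C_P = L/π = 5/(3*π), achieved by sin(3*π/5·x).
This is the k = 5 harmonic; the ratio L/(kπ) is strictly less than C_P = L/π, consistent with the sharp inequality ||u||_L² ≤ C_P ||u'||_L².


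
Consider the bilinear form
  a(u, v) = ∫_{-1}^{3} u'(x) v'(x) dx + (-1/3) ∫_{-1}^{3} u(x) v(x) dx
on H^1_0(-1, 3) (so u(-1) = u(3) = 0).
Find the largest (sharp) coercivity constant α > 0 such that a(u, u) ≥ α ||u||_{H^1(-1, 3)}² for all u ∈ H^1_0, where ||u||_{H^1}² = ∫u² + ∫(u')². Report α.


α = (-16/3 + π^2)/(π^2 + 16)

Coercivity of a(·,·) on H^1_0(-1, 3) means a(u, u) ≥ α ||u||_{H^1}² for every u ∈ H^1_0.
The interval has length L = 4, and Poincaré/coercivity depend only on L. Here a(u, u) = ∫(u')² + (-1/3)·∫u².
Here c = -1/3 < 0 with |c| < (π/L)² = π^2/16, so coercivity still holds. The condition a(u,u) ≥ α||u||_{H^1}² reads (1−α)∫(u')² ≥ (α−c)∫u². Any admissible α is ≤ 1 (rapidly oscillating u have ∫u²/∫(u')² → 0), and α = 1 would force 0 ≥ (1−c)∫u², impossible since c < 1; so 1−α > 0. By the sharp Poincaré inequality on H^1_0 of an interval of length L, ∫(u')² ≥ (π/L)²∫u² with equality for the first sine mode sin(π(x−x₀)/L) (x₀ the left endpoint), so the inequality holds for all u iff (1−α)(π/L)² ≥ α − c, i.e. α ≤ ((π/L)² + c)/((π/L)² + 1) = (1 + c(L/π)²)/(1 + (L/π)²). (Direct route, valid since c ≤ 0: Poincaré gives c∫u² ≥ c(L/π)²∫(u')², so a(u,u) ≥ (1 + c(L/π)²)∫(u')², while ||u||_{H^1}² ≤ (1 + (L/π)²)∫(u')²; dividing yields the same α.) With (π/L)² = π^2/16 and c = -1/3, the largest admissible constant is α = ((π/L)² + c)/((π/L)² + 1).
Simplifying, α = (-16/3 + π^2)/(π^2 + 16).


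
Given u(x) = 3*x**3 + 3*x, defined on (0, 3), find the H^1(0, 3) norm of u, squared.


||u||_{H^1}^2 = 287604/35

The H^1 norm (squared) on an interval (0, L) is
  ||u||_{H^1}^2 = ∫_0^L u(x)^2 dx + ∫_0^L u'(x)^2 dx.
Compute u'(x) = 9*x**2 + 3.
Then u(x)^2 = 9*x**6 + 18*x**4 + 9*x**2 and u'(x)^2 = 81*x**4 + 54*x**2 + 9.
Integrate each monomial from 0 to 3 using ∫_0^3 c·x^n dx = c·3^(n+1)/(n+1):
  ∫_0^3 u(x)^2 dx = ∫_0^3 (9*x^6 + 18*x^4 + 9*x^2) dx. Term by term:
    ∫_0^3 9*x^6 dx = 19683/7;  ∫_0^3 18*x^4 dx = 4374/5;  ∫_0^3 9*x^2 dx = 81.
  Sum: 19683/7 + 4374/5 + 81 = 131868/35.
  ∫_0^3 u'(x)^2 dx = ∫_0^3 (81*x^4 + 54*x^2 + 9) dx. Term by term:
    ∫_0^3 81*x^4 dx = 19683/5;  ∫_0^3 54*x^2 dx = 486;  ∫_0^3 9 dx = 27.
  Sum: 19683/5 + 486 + 27 = 22248/5.
Adding: ||u||_{H^1}^2 = 131868/35 + 22248/5 = 287604/35.
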